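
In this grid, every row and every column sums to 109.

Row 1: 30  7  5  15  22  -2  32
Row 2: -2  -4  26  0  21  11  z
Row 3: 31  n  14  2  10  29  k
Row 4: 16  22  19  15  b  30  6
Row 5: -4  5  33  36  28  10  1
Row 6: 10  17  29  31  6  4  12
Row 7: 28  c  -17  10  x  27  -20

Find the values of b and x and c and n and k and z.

b = 1, x = 21, c = 60, n = 2, k = 21, z = 57

The known cells in row 4 total 108, leaving 109 − 108 = 1 for the blank.
The known cells in column 5 total 88, leaving 109 − 88 = 21 for the blank.
The known cells in row 7 total 49, leaving 109 − 49 = 60 for the blank.
The known cells in column 2 total 107, leaving 109 − 107 = 2 for the blank.
The known cells in row 3 total 88, leaving 109 − 88 = 21 for the blank.
The known cells in row 2 total 52, leaving 109 − 52 = 57 for the blank.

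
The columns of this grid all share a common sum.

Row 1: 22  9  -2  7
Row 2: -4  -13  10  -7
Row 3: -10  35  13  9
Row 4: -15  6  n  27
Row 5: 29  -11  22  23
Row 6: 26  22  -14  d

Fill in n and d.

Columns 1 and 2 both add up to 48, so every column sums to 48.
Column 3: -2 + 10 + 13 + 22 − 14 = 29, so the missing entry is 48 − 29 = 19.
Column 4: 7 − 7 + 9 + 27 + 23 = 59, so the missing entry is 48 − 59 = -11.

n = 19, d = -11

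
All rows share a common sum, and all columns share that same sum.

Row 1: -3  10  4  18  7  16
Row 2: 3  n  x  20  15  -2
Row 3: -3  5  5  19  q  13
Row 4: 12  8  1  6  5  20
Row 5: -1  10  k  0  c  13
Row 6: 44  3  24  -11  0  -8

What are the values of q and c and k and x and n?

q = 13, c = 12, k = 18, x = 0, n = 16

Rows 1 and 4 both sum to 52, so that's the common total.
Row 3 has -3 + 5 + 5 + 19 + 13 = 39; the blank must be 52 − 39 = 13.
Column 5 has 7 + 15 + 13 + 5 + 0 = 40; the blank must be 52 − 40 = 12.
Column 2 has 10 + 5 + 8 + 10 + 3 = 36; the blank must be 52 − 36 = 16.
Row 2 has 3 + 16 + 20 + 15 − 2 = 52; the blank must be 52 − 52 = 0.
Row 5 has -1 + 10 + 0 + 12 + 13 = 34; the blank must be 52 − 34 = 18.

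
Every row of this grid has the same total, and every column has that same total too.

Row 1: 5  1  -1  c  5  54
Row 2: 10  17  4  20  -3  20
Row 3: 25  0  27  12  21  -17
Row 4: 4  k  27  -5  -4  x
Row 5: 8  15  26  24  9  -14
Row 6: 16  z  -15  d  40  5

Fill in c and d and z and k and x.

Rows 2 and 3 both sum to 68, so that's the common total.
Row 1: 5 + 1 − 1 + 5 + 54 = 64, so its missing entry is 68 − 64 = 4.
Column 4: 4 + 20 + 12 − 5 + 24 = 55, so its missing entry is 68 − 55 = 13.
Row 6: 16 − 15 + 13 + 40 + 5 = 59, so its missing entry is 68 − 59 = 9.
Column 2: 1 + 17 + 0 + 15 + 9 = 42, so its missing entry is 68 − 42 = 26.
Row 4: 4 + 26 + 27 − 5 − 4 = 48, so its missing entry is 68 − 48 = 20.

c = 4, d = 13, z = 9, k = 26, x = 20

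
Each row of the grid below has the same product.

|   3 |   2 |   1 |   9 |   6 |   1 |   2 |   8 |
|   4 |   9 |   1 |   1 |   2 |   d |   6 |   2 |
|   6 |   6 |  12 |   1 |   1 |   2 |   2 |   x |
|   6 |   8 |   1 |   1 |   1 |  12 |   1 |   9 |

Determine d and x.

d = 6, x = 3

Rows 1 and 4 each multiply to 5184, so every row has product 5184.
Row 2: 4×9×1×1×2×6×2 = 864, so the missing entry is 5184 ÷ 864 = 6.
Row 3: 6×6×12×1×1×2×2 = 1728, so the missing entry is 5184 ÷ 1728 = 3.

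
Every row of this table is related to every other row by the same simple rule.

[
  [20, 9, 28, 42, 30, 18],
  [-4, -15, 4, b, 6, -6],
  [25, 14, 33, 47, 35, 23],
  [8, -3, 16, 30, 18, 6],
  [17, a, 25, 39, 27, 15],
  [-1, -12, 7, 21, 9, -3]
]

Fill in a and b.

The difference between any two rows is the same in every column — this is an addition table with the headers hidden.
Row 5 minus row 1 is 25 − 28 = -3, so its entry in column 2 is 9 + (-3) = 6.
Row 2 minus row 1 is 4 − 28 = -24, so its entry in column 4 is 42 + (-24) = 18.

a = 6, b = 18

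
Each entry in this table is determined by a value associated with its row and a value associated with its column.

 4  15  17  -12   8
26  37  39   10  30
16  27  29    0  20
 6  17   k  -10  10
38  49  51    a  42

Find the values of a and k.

The difference between any two rows is the same in every column — this is an addition table with the headers hidden.
Row 5 minus row 1 is 42 − 8 = 34, so its entry in column 4 is -12 + 34 = 22.
Row 4 minus row 1 is 10 − 8 = 2, so its entry in column 3 is 17 + 2 = 19.

a = 22, k = 19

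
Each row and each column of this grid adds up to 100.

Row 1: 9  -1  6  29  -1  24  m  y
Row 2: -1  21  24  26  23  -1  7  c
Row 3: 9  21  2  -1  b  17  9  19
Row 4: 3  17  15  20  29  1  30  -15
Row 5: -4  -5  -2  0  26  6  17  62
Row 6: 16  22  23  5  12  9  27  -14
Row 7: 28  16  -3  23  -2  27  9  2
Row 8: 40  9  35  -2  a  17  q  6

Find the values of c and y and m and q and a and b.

c = 1, y = 39, m = -5, q = 6, a = -11, b = 24

The known cells in row 3 total 76, leaving 100 − 76 = 24 for the blank.
The known cells in column 5 total 111, leaving 100 − 111 = -11 for the blank.
The known cells in row 2 total 99, leaving 100 − 99 = 1 for the blank.
The known cells in column 8 total 61, leaving 100 − 61 = 39 for the blank.
The known cells in row 1 total 105, leaving 100 − 105 = -5 for the blank.
The known cells in row 8 total 94, leaving 100 − 94 = 6 for the blank.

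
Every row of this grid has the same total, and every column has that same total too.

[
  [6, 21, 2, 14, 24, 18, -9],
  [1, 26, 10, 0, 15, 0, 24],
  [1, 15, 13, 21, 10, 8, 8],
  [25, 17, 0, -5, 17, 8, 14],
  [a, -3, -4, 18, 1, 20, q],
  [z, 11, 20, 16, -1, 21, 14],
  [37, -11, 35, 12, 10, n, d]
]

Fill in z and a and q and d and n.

z = -5, a = 11, q = 33, d = -8, n = 1

Rows 1 and 2 both sum to 76, so that's the common total.
The known cells in column 6 total 75, leaving 76 − 75 = 1 for the blank.
The known cells in row 6 total 81, leaving 76 − 81 = -5 for the blank.
The known cells in column 1 total 65, leaving 76 − 65 = 11 for the blank.
The known cells in row 5 total 43, leaving 76 − 43 = 33 for the blank.
The known cells in row 7 total 84, leaving 76 − 84 = -8 for the blank.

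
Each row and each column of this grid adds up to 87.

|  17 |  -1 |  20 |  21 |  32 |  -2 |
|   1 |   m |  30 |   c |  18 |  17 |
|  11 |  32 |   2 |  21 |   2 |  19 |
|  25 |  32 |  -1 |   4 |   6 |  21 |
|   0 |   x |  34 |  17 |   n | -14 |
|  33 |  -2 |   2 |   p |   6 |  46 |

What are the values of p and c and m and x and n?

Column 5: 32 + 18 + 2 + 6 + 6 = 64, so its missing entry is 87 − 64 = 23.
Row 5: 0 + 34 + 17 + 23 − 14 = 60, so its missing entry is 87 − 60 = 27.
Column 2: -1 + 32 + 32 + 27 − 2 = 88, so its missing entry is 87 − 88 = -1.
Row 6: 33 − 2 + 2 + 6 + 46 = 85, so its missing entry is 87 − 85 = 2.
Row 2: 1 − 1 + 30 + 18 + 17 = 65, so its missing entry is 87 − 65 = 22.

p = 2, c = 22, m = -1, x = 27, n = 23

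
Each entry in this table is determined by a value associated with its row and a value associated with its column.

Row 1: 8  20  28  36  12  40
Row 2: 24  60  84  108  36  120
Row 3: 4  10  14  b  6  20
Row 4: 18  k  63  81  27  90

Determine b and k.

Each row is a constant multiple of every other row — this is a multiplication table with the headers hidden.
Row 3 is 4/8 = 1/2 times row 1, so its entry in column 4 is 36 × 1/2 = 18.
Row 4 is 18/8 = 9/4 times row 1, so its entry in column 2 is 20 × 9/4 = 45.

b = 18, k = 45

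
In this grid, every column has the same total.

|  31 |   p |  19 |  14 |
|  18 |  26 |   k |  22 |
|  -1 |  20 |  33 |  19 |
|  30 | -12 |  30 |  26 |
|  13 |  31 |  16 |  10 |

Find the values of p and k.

Column 1 sums to 91 and so does column 4; that's the common total.
In column 2 the known cells total 65, leaving 91 − 65 = 26.
In column 3 the known cells total 98, leaving 91 − 98 = -7.

p = 26, k = -7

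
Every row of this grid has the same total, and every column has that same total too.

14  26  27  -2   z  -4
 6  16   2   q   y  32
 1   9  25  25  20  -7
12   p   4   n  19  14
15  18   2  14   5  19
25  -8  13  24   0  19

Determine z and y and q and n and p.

z = 12, y = 17, q = 0, n = 12, p = 12

Rows 3 and 5 both sum to 73, so that's the common total.
The known cells in row 1 total 61, leaving 73 − 61 = 12 for the blank.
The known cells in column 2 total 61, leaving 73 − 61 = 12 for the blank.
The known cells in column 5 total 56, leaving 73 − 56 = 17 for the blank.
The known cells in row 4 total 61, leaving 73 − 61 = 12 for the blank.
The known cells in row 2 total 73, leaving 73 − 73 = 0 for the blank.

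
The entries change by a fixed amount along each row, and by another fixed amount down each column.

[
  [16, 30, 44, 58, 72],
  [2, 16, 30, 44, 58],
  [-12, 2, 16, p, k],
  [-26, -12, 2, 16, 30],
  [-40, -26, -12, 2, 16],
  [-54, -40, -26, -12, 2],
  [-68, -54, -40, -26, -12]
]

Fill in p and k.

p = 30, k = 44

Along each row the entries change by 14 per step; down each column they change by -14.
Row 3: from -12 at column 1, stepping by 14 to column 4 gives 30.
Row 3: from -12 at column 1, stepping by 14 to column 5 gives 44.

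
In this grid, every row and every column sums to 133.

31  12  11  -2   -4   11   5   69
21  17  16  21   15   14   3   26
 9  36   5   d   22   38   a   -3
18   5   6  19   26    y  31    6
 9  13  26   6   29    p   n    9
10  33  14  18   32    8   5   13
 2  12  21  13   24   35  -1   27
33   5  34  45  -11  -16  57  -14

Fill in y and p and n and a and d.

y = 22, p = 21, n = 20, a = 13, d = 13

Column 4: -2 + 21 + 19 + 6 + 18 + 13 + 45 = 120, so its missing entry is 133 − 120 = 13.
Row 3: 9 + 36 + 5 + 13 + 22 + 38 − 3 = 120, so its missing entry is 133 − 120 = 13.
Column 7: 5 + 3 + 13 + 31 + 5 − 1 + 57 = 113, so its missing entry is 133 − 113 = 20.
Row 5: 9 + 13 + 26 + 6 + 29 + 20 + 9 = 112, so its missing entry is 133 − 112 = 21.
Row 4: 18 + 5 + 6 + 19 + 26 + 31 + 6 = 111, so its missing entry is 133 − 111 = 22.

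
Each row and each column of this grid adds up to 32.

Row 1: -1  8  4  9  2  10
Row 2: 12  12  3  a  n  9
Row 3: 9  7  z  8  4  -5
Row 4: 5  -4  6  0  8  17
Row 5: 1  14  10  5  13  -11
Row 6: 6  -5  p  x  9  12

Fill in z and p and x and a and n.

Column 5 has 2 + 4 + 8 + 13 + 9 = 36; the blank must be 32 − 36 = -4.
Row 3 has 9 + 7 + 8 + 4 − 5 = 23; the blank must be 32 − 23 = 9.
Row 2 has 12 + 12 + 3 − 4 + 9 = 32; the blank must be 32 − 32 = 0.
Column 4 has 9 + 0 + 8 + 0 + 5 = 22; the blank must be 32 − 22 = 10.
Row 6 has 6 − 5 + 10 + 9 + 12 = 32; the blank must be 32 − 32 = 0.

z = 9, p = 0, x = 10, a = 0, n = -4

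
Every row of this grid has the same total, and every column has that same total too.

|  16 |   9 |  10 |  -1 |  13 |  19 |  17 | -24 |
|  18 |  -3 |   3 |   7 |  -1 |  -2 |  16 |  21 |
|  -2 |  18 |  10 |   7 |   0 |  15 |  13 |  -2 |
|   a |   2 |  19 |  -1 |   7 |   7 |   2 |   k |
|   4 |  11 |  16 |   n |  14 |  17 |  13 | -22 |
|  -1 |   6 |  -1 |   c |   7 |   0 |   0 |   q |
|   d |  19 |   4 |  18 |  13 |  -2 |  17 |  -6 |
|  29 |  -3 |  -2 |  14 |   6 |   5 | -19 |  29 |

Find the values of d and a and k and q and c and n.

d = -4, a = -1, k = 24, q = 39, c = 9, n = 6

Rows 1 and 2 both sum to 59, so that's the common total.
The known cells in row 5 total 53, leaving 59 − 53 = 6 for the blank.
The known cells in row 7 total 63, leaving 59 − 63 = -4 for the blank.
The known cells in column 1 total 60, leaving 59 − 60 = -1 for the blank.
The known cells in row 4 total 35, leaving 59 − 35 = 24 for the blank.
The known cells in column 8 total 20, leaving 59 − 20 = 39 for the blank.
The known cells in row 6 total 50, leaving 59 − 50 = 9 for the blank.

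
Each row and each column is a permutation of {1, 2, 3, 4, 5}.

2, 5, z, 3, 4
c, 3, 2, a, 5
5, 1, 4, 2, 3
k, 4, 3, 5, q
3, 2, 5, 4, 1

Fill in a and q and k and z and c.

At (row 4, col 5): column 5 already has {1, 3, 4, 5}, so the value is 2.
Cell (4,1): row 4 already has {2, 3, 4, 5} → 1.
Cell (1,3): row 1 already has {2, 3, 4, 5} → 1.
At (row 2, col 1): column 1 already has {1, 2, 3, 5}, so the value is 4.
At (row 2, col 4): row 2 already has {2, 3, 4, 5}, so the value is 1.

a = 1, q = 2, k = 1, z = 1, c = 4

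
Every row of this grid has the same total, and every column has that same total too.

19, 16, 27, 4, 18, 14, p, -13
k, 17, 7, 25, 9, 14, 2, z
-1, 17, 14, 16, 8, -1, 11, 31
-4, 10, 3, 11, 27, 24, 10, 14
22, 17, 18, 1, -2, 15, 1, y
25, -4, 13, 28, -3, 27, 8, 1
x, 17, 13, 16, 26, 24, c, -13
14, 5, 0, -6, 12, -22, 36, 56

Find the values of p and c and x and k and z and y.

Rows 3 and 4 both sum to 95, so that's the common total.
Row 1 has 19 + 16 + 27 + 4 + 18 + 14 − 13 = 85; the blank must be 95 − 85 = 10.
Column 7 has 10 + 2 + 11 + 10 + 1 + 8 + 36 = 78; the blank must be 95 − 78 = 17.
Row 7 has 17 + 13 + 16 + 26 + 24 + 17 − 13 = 100; the blank must be 95 − 100 = -5.
Column 1 has 19 − 1 − 4 + 22 + 25 − 5 + 14 = 70; the blank must be 95 − 70 = 25.
Row 2 has 25 + 17 + 7 + 25 + 9 + 14 + 2 = 99; the blank must be 95 − 99 = -4.
Row 5 has 22 + 17 + 18 + 1 − 2 + 15 + 1 = 72; the blank must be 95 − 72 = 23.

p = 10, c = 17, x = -5, k = 25, z = -4, y = 23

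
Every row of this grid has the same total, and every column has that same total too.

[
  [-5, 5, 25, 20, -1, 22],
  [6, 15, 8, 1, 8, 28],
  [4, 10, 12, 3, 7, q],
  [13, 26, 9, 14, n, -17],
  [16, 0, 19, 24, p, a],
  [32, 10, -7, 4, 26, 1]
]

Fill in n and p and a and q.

n = 21, p = 5, a = 2, q = 30

Rows 1 and 2 both sum to 66, so that's the common total.
The known cells in row 3 total 36, leaving 66 − 36 = 30 for the blank.
The known cells in column 6 total 64, leaving 66 − 64 = 2 for the blank.
The known cells in row 5 total 61, leaving 66 − 61 = 5 for the blank.
The known cells in row 4 total 45, leaving 66 − 45 = 21 for the blank.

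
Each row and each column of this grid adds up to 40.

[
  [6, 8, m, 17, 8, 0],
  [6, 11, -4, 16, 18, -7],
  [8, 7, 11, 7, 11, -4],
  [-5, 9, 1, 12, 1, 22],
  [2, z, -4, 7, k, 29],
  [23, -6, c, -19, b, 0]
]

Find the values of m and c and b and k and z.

Row 1 has 6 + 8 + 17 + 8 + 0 = 39; the blank must be 40 − 39 = 1.
Column 2 has 8 + 11 + 7 + 9 − 6 = 29; the blank must be 40 − 29 = 11.
Row 5 has 2 + 11 − 4 + 7 + 29 = 45; the blank must be 40 − 45 = -5.
Column 5 has 8 + 18 + 11 + 1 − 5 = 33; the blank must be 40 − 33 = 7.
Row 6 has 23 − 6 − 19 + 7 + 0 = 5; the blank must be 40 − 5 = 35.

m = 1, c = 35, b = 7, k = -5, z = 11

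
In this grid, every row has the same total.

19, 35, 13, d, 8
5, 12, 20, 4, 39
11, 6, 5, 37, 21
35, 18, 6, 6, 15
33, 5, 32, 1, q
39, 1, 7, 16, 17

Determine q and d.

q = 9, d = 5

Row 2 sums to 80 and so does row 3; that's the common total.
In row 5 the known cells total 71, leaving 80 − 71 = 9.
In row 1 the known cells total 75, leaving 80 − 75 = 5.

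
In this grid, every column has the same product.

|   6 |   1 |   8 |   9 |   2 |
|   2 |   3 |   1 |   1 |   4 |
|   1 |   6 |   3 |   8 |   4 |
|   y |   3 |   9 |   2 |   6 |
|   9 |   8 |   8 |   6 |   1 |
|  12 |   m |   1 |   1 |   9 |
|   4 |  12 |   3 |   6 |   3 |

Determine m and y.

Columns 3 and 5 each multiply to 5184, so every column has product 5184.
Column 2: 1×3×6×3×8×12 = 5184, so the missing entry is 5184 ÷ 5184 = 1.
Column 1: 6×2×1×9×12×4 = 5184, so the missing entry is 5184 ÷ 5184 = 1.

m = 1, y = 1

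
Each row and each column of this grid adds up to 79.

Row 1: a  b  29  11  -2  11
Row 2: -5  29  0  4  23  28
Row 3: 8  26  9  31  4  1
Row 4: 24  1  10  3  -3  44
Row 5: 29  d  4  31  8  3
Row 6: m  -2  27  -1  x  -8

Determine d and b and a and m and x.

d = 4, b = 21, a = 9, m = 14, x = 49

The known cells in column 5 total 30, leaving 79 − 30 = 49 for the blank.
The known cells in row 6 total 65, leaving 79 − 65 = 14 for the blank.
The known cells in column 1 total 70, leaving 79 − 70 = 9 for the blank.
The known cells in row 1 total 58, leaving 79 − 58 = 21 for the blank.
The known cells in row 5 total 75, leaving 79 − 75 = 4 for the blank.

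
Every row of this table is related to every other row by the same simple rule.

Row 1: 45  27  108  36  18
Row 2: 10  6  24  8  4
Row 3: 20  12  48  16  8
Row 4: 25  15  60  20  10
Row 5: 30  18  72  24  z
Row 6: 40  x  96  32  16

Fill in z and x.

Each row is a constant multiple of every other row — this is a multiplication table with the headers hidden.
Row 5 is 30/45 = 2/3 times row 1, so its entry in column 5 is 18 × 2/3 = 12.
Row 6 is 40/45 = 8/9 times row 1, so its entry in column 2 is 27 × 8/9 = 24.

z = 12, x = 24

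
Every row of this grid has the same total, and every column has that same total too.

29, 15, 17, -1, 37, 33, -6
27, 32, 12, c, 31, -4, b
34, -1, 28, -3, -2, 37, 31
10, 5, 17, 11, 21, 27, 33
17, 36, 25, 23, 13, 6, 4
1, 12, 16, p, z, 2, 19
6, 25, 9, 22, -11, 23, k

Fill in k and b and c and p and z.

k = 50, b = -7, c = 33, p = 39, z = 35

Rows 1 and 3 both sum to 124, so that's the common total.
Column 5: 37 + 31 − 2 + 21 + 13 − 11 = 89, so its missing entry is 124 − 89 = 35.
Row 6: 1 + 12 + 16 + 35 + 2 + 19 = 85, so its missing entry is 124 − 85 = 39.
Row 7: 6 + 25 + 9 + 22 − 11 + 23 = 74, so its missing entry is 124 − 74 = 50.
Column 7: -6 + 31 + 33 + 4 + 19 + 50 = 131, so its missing entry is 124 − 131 = -7.
Row 2: 27 + 32 + 12 + 31 − 4 − 7 = 91, so its missing entry is 124 − 91 = 33.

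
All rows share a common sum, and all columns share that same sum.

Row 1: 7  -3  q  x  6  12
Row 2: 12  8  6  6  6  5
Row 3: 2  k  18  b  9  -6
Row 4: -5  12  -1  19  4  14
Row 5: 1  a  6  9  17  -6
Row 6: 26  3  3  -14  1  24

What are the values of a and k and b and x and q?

Rows 2 and 4 both sum to 43, so that's the common total.
Column 3 has 6 + 18 − 1 + 6 + 3 = 32; the blank must be 43 − 32 = 11.
Row 1 has 7 − 3 + 11 + 6 + 12 = 33; the blank must be 43 − 33 = 10.
Column 4 has 10 + 6 + 19 + 9 − 14 = 30; the blank must be 43 − 30 = 13.
Row 3 has 2 + 18 + 13 + 9 − 6 = 36; the blank must be 43 − 36 = 7.
Row 5 has 1 + 6 + 9 + 17 − 6 = 27; the blank must be 43 − 27 = 16.

a = 16, k = 7, b = 13, x = 10, q = 11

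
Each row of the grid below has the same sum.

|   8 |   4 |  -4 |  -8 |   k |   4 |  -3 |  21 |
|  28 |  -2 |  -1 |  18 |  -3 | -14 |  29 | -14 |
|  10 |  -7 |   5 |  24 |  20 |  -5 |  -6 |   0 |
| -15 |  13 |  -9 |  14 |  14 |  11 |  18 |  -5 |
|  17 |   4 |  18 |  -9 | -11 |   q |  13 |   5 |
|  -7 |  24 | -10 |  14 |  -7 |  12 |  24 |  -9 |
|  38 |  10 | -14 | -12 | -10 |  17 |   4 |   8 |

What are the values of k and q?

Rows 3 and 6 both add up to 41, so every row sums to 41.
Row 1: 8 + 4 − 4 − 8 + 4 − 3 + 21 = 22, so the missing entry is 41 − 22 = 19.
Row 5: 17 + 4 + 18 − 9 − 11 + 13 + 5 = 37, so the missing entry is 41 − 37 = 4.

k = 19, q = 4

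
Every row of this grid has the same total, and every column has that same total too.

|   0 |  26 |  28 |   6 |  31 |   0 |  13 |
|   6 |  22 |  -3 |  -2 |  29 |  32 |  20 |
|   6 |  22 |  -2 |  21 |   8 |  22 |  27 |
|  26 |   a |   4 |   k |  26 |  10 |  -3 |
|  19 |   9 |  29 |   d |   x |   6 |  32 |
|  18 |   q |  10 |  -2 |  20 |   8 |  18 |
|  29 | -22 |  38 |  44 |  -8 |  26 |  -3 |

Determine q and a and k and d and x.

Rows 1 and 2 both sum to 104, so that's the common total.
The known cells in column 5 total 106, leaving 104 − 106 = -2 for the blank.
The known cells in row 5 total 93, leaving 104 − 93 = 11 for the blank.
The known cells in row 6 total 72, leaving 104 − 72 = 32 for the blank.
The known cells in column 2 total 89, leaving 104 − 89 = 15 for the blank.
The known cells in row 4 total 78, leaving 104 − 78 = 26 for the blank.

q = 32, a = 15, k = 26, d = 11, x = -2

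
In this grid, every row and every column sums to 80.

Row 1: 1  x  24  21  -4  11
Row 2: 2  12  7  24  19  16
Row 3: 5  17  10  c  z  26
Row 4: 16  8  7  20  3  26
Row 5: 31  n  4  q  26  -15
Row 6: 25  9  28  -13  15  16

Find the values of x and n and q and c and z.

Row 1 has 1 + 24 + 21 − 4 + 11 = 53; the blank must be 80 − 53 = 27.
Column 5 has -4 + 19 + 3 + 26 + 15 = 59; the blank must be 80 − 59 = 21.
Row 3 has 5 + 17 + 10 + 21 + 26 = 79; the blank must be 80 − 79 = 1.
Column 4 has 21 + 24 + 1 + 20 − 13 = 53; the blank must be 80 − 53 = 27.
Row 5 has 31 + 4 + 27 + 26 − 15 = 73; the blank must be 80 − 73 = 7.

x = 27, n = 7, q = 27, c = 1, z = 21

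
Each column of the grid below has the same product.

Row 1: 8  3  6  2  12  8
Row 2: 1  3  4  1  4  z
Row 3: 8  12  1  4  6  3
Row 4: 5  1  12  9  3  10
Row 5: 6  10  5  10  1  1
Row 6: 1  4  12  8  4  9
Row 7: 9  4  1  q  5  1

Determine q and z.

Columns 1 and 3 each multiply to 17280, so every column has product 17280.
Column 4: 2×1×4×9×10×8 = 5760, so the missing entry is 17280 ÷ 5760 = 3.
Column 6: 8×3×10×1×9×1 = 2160, so the missing entry is 17280 ÷ 2160 = 8.

q = 3, z = 8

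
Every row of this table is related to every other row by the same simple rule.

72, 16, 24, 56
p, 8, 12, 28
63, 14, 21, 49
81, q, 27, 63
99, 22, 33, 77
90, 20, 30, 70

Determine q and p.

q = 18, p = 36

Each row is a constant multiple of every other row — this is a multiplication table with the headers hidden.
Row 4 is 27/24 = 9/8 times row 1, so its entry in column 2 is 16 × 9/8 = 18.
Row 2 is 12/24 = 1/2 times row 1, so its entry in column 1 is 72 × 1/2 = 36.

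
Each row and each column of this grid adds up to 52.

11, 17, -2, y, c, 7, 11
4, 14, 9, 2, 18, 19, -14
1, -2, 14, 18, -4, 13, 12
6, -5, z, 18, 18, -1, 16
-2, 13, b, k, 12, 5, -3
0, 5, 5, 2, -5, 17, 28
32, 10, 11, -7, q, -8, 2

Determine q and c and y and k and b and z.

The known cells in row 7 total 40, leaving 52 − 40 = 12 for the blank.
The known cells in column 5 total 51, leaving 52 − 51 = 1 for the blank.
The known cells in row 1 total 45, leaving 52 − 45 = 7 for the blank.
The known cells in column 4 total 40, leaving 52 − 40 = 12 for the blank.
The known cells in row 5 total 37, leaving 52 − 37 = 15 for the blank.
The known cells in row 4 total 52, leaving 52 − 52 = 0 for the blank.

q = 12, c = 1, y = 7, k = 12, b = 15, z = 0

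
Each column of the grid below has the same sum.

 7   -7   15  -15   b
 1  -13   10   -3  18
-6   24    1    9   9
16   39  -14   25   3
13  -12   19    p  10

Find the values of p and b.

p = 15, b = -9

The complete columns each total 31.
Column 4 is missing 31 − 16 = 15 (since -15 − 3 + 9 + 25 = 16).
Column 5 is missing 31 − 40 = -9 (since 18 + 9 + 3 + 10 = 40).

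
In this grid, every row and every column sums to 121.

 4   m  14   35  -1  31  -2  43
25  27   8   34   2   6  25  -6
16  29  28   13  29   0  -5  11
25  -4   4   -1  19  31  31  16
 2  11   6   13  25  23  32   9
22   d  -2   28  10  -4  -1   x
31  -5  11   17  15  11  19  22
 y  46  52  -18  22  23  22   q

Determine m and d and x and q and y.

Row 1: 4 + 14 + 35 − 1 + 31 − 2 + 43 = 124, so its missing entry is 121 − 124 = -3.
Column 1: 4 + 25 + 16 + 25 + 2 + 22 + 31 = 125, so its missing entry is 121 − 125 = -4.
Row 8: -4 + 46 + 52 − 18 + 22 + 23 + 22 = 143, so its missing entry is 121 − 143 = -22.
Column 2: -3 + 27 + 29 − 4 + 11 − 5 + 46 = 101, so its missing entry is 121 − 101 = 20.
Row 6: 22 + 20 − 2 + 28 + 10 − 4 − 1 = 73, so its missing entry is 121 − 73 = 48.

m = -3, d = 20, x = 48, q = -22, y = -4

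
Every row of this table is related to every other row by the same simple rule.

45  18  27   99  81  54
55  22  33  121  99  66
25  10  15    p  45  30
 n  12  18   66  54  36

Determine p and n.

Each row is a constant multiple of every other row — this is a multiplication table with the headers hidden.
Row 3 is 15/27 = 5/9 times row 1, so its entry in column 4 is 99 × 5/9 = 55.
Row 4 is 18/27 = 2/3 times row 1, so its entry in column 1 is 45 × 2/3 = 30.

p = 55, n = 30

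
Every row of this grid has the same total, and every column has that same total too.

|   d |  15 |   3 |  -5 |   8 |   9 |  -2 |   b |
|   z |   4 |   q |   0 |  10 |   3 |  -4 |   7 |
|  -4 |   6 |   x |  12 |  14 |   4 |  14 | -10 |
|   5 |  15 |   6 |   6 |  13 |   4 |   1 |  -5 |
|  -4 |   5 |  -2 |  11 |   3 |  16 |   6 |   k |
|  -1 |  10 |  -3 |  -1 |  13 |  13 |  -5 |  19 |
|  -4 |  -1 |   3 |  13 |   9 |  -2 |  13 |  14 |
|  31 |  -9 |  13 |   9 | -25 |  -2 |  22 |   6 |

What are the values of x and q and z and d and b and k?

x = 9, q = 16, z = 9, d = 13, b = 4, k = 10

Rows 4 and 6 both sum to 45, so that's the common total.
Row 3 has -4 + 6 + 12 + 14 + 4 + 14 − 10 = 36; the blank must be 45 − 36 = 9.
Column 3 has 3 + 9 + 6 − 2 − 3 + 3 + 13 = 29; the blank must be 45 − 29 = 16.
Row 2 has 4 + 16 + 0 + 10 + 3 − 4 + 7 = 36; the blank must be 45 − 36 = 9.
Column 1 has 9 − 4 + 5 − 4 − 1 − 4 + 31 = 32; the blank must be 45 − 32 = 13.
Row 1 has 13 + 15 + 3 − 5 + 8 + 9 − 2 = 41; the blank must be 45 − 41 = 4.
Row 5 has -4 + 5 − 2 + 11 + 3 + 16 + 6 = 35; the blank must be 45 − 35 = 10.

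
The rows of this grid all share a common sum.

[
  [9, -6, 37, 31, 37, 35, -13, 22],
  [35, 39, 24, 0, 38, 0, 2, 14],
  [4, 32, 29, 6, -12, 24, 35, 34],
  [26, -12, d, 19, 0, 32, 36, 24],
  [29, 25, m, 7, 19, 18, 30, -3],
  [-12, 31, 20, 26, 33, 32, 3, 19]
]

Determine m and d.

Row 1 sums to 152 and so does row 3; that's the common total.
In row 5 the known cells total 125, leaving 152 − 125 = 27.
In row 4 the known cells total 125, leaving 152 − 125 = 27.

m = 27, d = 27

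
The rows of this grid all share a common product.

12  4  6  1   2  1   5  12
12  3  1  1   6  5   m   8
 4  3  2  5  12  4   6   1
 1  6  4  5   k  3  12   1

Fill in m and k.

Rows 1 and 3 each multiply to 34560, so every row has product 34560.
Row 2: 12×3×1×1×6×5×8 = 8640, so the missing entry is 34560 ÷ 8640 = 4.
Row 4: 1×6×4×5×3×12×1 = 4320, so the missing entry is 34560 ÷ 4320 = 8.

m = 4, k = 8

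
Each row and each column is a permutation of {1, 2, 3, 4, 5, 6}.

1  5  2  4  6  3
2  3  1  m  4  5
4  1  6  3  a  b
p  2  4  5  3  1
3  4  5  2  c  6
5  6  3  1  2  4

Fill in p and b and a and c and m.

For row 5, column 5: row 5 already has {2, 3, 4, 5, 6}; that leaves 1.
Cell (3,5): column 5 already has {1, 2, 3, 4, 6} → 5.
For row 4, column 1: row 4 already has {1, 2, 3, 4, 5}; that leaves 6.
Cell (3,6): row 3 already has {1, 3, 4, 5, 6} → 2.
For row 2, column 4: row 2 already has {1, 2, 3, 4, 5}; that leaves 6.

p = 6, b = 2, a = 5, c = 1, m = 6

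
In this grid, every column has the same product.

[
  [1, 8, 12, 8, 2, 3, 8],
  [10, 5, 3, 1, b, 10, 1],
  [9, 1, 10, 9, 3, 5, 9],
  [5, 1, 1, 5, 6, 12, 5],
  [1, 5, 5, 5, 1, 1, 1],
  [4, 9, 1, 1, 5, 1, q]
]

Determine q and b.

q = 5, b = 10

Columns 2 and 3 each multiply to 1800, so every column has product 1800.
Column 7: 8×1×9×5×1 = 360, so the missing entry is 1800 ÷ 360 = 5.
Column 5: 2×3×6×1×5 = 180, so the missing entry is 1800 ÷ 180 = 10.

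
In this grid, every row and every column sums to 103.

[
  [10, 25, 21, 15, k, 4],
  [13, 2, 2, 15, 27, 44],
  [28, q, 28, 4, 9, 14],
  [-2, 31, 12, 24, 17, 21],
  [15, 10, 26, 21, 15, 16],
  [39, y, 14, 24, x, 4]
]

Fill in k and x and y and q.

k = 28, x = 7, y = 15, q = 20

Row 3 has 28 + 28 + 4 + 9 + 14 = 83; the blank must be 103 − 83 = 20.
Row 1 has 10 + 25 + 21 + 15 + 4 = 75; the blank must be 103 − 75 = 28.
Column 5 has 28 + 27 + 9 + 17 + 15 = 96; the blank must be 103 − 96 = 7.
Row 6 has 39 + 14 + 24 + 7 + 4 = 88; the blank must be 103 − 88 = 15.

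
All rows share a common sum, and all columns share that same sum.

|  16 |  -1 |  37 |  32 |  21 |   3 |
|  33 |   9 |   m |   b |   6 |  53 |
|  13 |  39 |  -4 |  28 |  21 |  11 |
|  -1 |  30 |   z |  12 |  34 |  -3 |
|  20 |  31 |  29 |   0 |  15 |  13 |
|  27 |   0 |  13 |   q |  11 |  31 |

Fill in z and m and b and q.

z = 36, m = -3, b = 10, q = 26

Rows 1 and 3 both sum to 108, so that's the common total.
Row 6 has 27 + 0 + 13 + 11 + 31 = 82; the blank must be 108 − 82 = 26.
Row 4 has -1 + 30 + 12 + 34 − 3 = 72; the blank must be 108 − 72 = 36.
Column 3 has 37 − 4 + 36 + 29 + 13 = 111; the blank must be 108 − 111 = -3.
Row 2 has 33 + 9 − 3 + 6 + 53 = 98; the blank must be 108 − 98 = 10.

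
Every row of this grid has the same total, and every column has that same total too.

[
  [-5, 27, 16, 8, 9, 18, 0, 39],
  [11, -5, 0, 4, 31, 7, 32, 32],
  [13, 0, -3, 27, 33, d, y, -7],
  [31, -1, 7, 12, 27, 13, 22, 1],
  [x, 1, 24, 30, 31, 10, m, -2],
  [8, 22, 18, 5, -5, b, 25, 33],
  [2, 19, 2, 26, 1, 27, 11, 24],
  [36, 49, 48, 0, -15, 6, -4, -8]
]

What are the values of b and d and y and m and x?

b = 6, d = 25, y = 24, m = 2, x = 16

Rows 1 and 2 both sum to 112, so that's the common total.
The known cells in column 1 total 96, leaving 112 − 96 = 16 for the blank.
The known cells in row 6 total 106, leaving 112 − 106 = 6 for the blank.
The known cells in row 5 total 110, leaving 112 − 110 = 2 for the blank.
The known cells in column 7 total 88, leaving 112 − 88 = 24 for the blank.
The known cells in row 3 total 87, leaving 112 − 87 = 25 for the blank.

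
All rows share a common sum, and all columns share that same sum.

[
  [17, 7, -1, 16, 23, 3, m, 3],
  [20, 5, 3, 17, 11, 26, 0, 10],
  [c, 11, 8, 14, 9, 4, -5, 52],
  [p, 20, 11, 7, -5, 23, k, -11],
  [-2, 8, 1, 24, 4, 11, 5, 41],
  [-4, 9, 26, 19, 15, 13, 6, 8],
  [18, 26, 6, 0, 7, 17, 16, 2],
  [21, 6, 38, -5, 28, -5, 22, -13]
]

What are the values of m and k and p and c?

Rows 2 and 5 both sum to 92, so that's the common total.
Row 3: 11 + 8 + 14 + 9 + 4 − 5 + 52 = 93, so its missing entry is 92 − 93 = -1.
Column 1: 17 + 20 − 1 − 2 − 4 + 18 + 21 = 69, so its missing entry is 92 − 69 = 23.
Row 4: 23 + 20 + 11 + 7 − 5 + 23 − 11 = 68, so its missing entry is 92 − 68 = 24.
Row 1: 17 + 7 − 1 + 16 + 23 + 3 + 3 = 68, so its missing entry is 92 − 68 = 24.

m = 24, k = 24, p = 23, c = -1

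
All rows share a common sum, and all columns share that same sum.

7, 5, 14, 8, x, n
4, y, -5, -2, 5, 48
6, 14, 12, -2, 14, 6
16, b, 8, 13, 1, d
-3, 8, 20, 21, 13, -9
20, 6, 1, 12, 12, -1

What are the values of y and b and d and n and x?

y = 0, b = 17, d = -5, n = 11, x = 5

Rows 3 and 5 both sum to 50, so that's the common total.
The known cells in column 5 total 45, leaving 50 − 45 = 5 for the blank.
The known cells in row 2 total 50, leaving 50 − 50 = 0 for the blank.
The known cells in column 2 total 33, leaving 50 − 33 = 17 for the blank.
The known cells in row 1 total 39, leaving 50 − 39 = 11 for the blank.
The known cells in row 4 total 55, leaving 50 − 55 = -5 for the blank.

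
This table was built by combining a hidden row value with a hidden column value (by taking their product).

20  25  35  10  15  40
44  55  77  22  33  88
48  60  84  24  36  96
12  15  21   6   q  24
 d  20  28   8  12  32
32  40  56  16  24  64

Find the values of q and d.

Each row is a constant multiple of every other row — this is a multiplication table with the headers hidden.
Row 4 is 6/10 = 3/5 times row 1, so its entry in column 5 is 15 × 3/5 = 9.
Row 5 is 8/10 = 4/5 times row 1, so its entry in column 1 is 20 × 4/5 = 16.

q = 9, d = 16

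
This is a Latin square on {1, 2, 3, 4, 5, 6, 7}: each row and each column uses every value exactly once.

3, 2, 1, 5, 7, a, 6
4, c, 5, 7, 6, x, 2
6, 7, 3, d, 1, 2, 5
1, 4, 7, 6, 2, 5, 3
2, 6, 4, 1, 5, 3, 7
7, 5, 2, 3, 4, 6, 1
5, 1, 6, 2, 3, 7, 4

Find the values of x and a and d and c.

x = 1, a = 4, d = 4, c = 3

For row 3, column 4: row 3 already has {1, 2, 3, 5, 6, 7}; that leaves 4.
For row 2, column 2: column 2 already has {1, 2, 4, 5, 6, 7}; that leaves 3.
For row 1, column 6: row 1 already has {1, 2, 3, 5, 6, 7}; that leaves 4.
For row 2, column 6: row 2 already has {2, 3, 4, 5, 6, 7}; that leaves 1.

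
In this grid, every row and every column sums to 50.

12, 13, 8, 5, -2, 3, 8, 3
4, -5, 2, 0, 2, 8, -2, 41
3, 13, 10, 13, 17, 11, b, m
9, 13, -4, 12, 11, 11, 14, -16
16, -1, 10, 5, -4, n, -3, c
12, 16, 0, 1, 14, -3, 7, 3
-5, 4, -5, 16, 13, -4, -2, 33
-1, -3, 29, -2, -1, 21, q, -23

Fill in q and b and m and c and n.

Column 6: 3 + 8 + 11 + 11 − 3 − 4 + 21 = 47, so its missing entry is 50 − 47 = 3.
Row 8: -1 − 3 + 29 − 2 − 1 + 21 − 23 = 20, so its missing entry is 50 − 20 = 30.
Column 7: 8 − 2 + 14 − 3 + 7 − 2 + 30 = 52, so its missing entry is 50 − 52 = -2.
Row 3: 3 + 13 + 10 + 13 + 17 + 11 − 2 = 65, so its missing entry is 50 − 65 = -15.
Row 5: 16 − 1 + 10 + 5 − 4 + 3 − 3 = 26, so its missing entry is 50 − 26 = 24.

q = 30, b = -2, m = -15, c = 24, n = 3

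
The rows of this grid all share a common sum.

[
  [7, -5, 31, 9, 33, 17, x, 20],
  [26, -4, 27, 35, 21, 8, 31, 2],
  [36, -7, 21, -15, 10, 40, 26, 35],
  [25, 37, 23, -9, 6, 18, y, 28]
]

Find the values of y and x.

Row 2 sums to 146 and so does row 3; that's the common total.
In row 4 the known cells total 128, leaving 146 − 128 = 18.
In row 1 the known cells total 112, leaving 146 − 112 = 34.

y = 18, x = 34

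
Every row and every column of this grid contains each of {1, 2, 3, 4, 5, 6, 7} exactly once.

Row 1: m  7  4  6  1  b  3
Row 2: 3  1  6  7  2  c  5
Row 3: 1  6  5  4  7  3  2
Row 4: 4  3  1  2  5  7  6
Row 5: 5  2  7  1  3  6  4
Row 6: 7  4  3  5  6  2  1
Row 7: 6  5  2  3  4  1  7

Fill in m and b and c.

m = 2, b = 5, c = 4

Cell (1,1): column 1 already has {1, 3, 4, 5, 6, 7} → 2.
For row 1, column 6: row 1 already has {1, 2, 3, 4, 6, 7}; that leaves 5.
For row 2, column 6: row 2 already has {1, 2, 3, 5, 6, 7}; that leaves 4.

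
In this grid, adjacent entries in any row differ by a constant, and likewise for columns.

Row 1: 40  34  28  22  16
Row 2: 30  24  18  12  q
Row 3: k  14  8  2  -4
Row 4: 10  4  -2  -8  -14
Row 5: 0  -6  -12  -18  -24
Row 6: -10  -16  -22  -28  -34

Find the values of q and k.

q = 6, k = 20

Along each row the entries change by -6 per step; down each column they change by -10.
Row 2: from 30 at column 1, stepping by -6 to column 5 gives 6.
Row 3: from 14 at column 2, stepping by -6 to column 1 gives 20.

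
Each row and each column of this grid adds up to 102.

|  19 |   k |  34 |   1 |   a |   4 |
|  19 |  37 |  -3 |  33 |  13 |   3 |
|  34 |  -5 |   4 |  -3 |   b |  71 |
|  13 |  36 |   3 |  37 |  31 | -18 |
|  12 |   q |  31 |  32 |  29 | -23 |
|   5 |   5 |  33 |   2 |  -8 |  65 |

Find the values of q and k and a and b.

q = 21, k = 8, a = 36, b = 1

Row 3: 34 − 5 + 4 − 3 + 71 = 101, so its missing entry is 102 − 101 = 1.
Row 5: 12 + 31 + 32 + 29 − 23 = 81, so its missing entry is 102 − 81 = 21.
Column 2: 37 − 5 + 36 + 21 + 5 = 94, so its missing entry is 102 − 94 = 8.
Row 1: 19 + 8 + 34 + 1 + 4 = 66, so its missing entry is 102 − 66 = 36.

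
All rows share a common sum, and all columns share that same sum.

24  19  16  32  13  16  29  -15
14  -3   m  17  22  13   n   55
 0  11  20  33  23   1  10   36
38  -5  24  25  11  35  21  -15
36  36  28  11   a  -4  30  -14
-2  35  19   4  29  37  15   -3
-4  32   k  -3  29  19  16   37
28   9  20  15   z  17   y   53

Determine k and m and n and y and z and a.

Rows 1 and 3 both sum to 134, so that's the common total.
The known cells in row 5 total 123, leaving 134 − 123 = 11 for the blank.
The known cells in column 5 total 138, leaving 134 − 138 = -4 for the blank.
The known cells in row 7 total 126, leaving 134 − 126 = 8 for the blank.
The known cells in column 3 total 135, leaving 134 − 135 = -1 for the blank.
The known cells in row 8 total 138, leaving 134 − 138 = -4 for the blank.
The known cells in row 2 total 117, leaving 134 − 117 = 17 for the blank.

k = 8, m = -1, n = 17, y = -4, z = -4, a = 11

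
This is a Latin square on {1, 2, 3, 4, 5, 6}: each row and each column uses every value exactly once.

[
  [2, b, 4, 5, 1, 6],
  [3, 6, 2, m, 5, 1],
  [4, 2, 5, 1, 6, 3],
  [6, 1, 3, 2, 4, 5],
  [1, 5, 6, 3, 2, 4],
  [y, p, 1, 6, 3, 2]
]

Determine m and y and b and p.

For row 1, column 2: row 1 already has {1, 2, 4, 5, 6}; that leaves 3.
For row 2, column 4: row 2 already has {1, 2, 3, 5, 6}; that leaves 4.
Cell (6,1): column 1 already has {1, 2, 3, 4, 6} → 5.
At (row 6, col 2): row 6 already has {1, 2, 3, 5, 6}, so the value is 4.

m = 4, y = 5, b = 3, p = 4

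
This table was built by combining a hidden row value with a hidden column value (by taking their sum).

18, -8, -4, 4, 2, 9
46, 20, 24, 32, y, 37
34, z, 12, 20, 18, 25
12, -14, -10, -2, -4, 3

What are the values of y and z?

y = 30, z = 8

The difference between any two rows is the same in every column — this is an addition table with the headers hidden.
Row 2 minus row 1 is 32 − 4 = 28, so its entry in column 5 is 2 + 28 = 30.
Row 3 minus row 1 is 20 − 4 = 16, so its entry in column 2 is -8 + 16 = 8.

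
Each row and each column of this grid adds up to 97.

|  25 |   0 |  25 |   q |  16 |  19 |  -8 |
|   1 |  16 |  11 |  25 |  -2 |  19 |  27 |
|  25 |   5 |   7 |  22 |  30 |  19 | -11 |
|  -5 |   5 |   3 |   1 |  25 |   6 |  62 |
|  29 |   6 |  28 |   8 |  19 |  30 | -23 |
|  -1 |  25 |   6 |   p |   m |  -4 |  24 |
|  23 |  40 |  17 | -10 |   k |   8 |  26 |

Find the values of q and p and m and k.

q = 20, p = 31, m = 16, k = -7

Row 1: 25 + 0 + 25 + 16 + 19 − 8 = 77, so its missing entry is 97 − 77 = 20.
Column 4: 20 + 25 + 22 + 1 + 8 − 10 = 66, so its missing entry is 97 − 66 = 31.
Row 6: -1 + 25 + 6 + 31 − 4 + 24 = 81, so its missing entry is 97 − 81 = 16.
Row 7: 23 + 40 + 17 − 10 + 8 + 26 = 104, so its missing entry is 97 − 104 = -7.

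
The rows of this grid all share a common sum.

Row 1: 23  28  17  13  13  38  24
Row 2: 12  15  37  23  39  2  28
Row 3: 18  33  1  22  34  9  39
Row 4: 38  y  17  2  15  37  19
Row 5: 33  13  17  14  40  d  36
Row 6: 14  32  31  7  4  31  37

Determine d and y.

The complete rows each total 156.
Row 5 is missing 156 − 153 = 3 (since 33 + 13 + 17 + 14 + 40 + 36 = 153).
Row 4 is missing 156 − 128 = 28 (since 38 + 17 + 2 + 15 + 37 + 19 = 128).

d = 3, y = 28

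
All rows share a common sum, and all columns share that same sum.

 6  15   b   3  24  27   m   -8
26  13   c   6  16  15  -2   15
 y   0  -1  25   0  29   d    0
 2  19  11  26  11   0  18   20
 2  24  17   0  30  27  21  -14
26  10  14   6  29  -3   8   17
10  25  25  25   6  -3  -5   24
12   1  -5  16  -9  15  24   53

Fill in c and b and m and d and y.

Rows 4 and 5 both sum to 107, so that's the common total.
Row 2 has 26 + 13 + 6 + 16 + 15 − 2 + 15 = 89; the blank must be 107 − 89 = 18.
Column 1 has 6 + 26 + 2 + 2 + 26 + 10 + 12 = 84; the blank must be 107 − 84 = 23.
Column 3 has 18 − 1 + 11 + 17 + 14 + 25 − 5 = 79; the blank must be 107 − 79 = 28.
Row 1 has 6 + 15 + 28 + 3 + 24 + 27 − 8 = 95; the blank must be 107 − 95 = 12.
Row 3 has 23 + 0 − 1 + 25 + 0 + 29 + 0 = 76; the blank must be 107 − 76 = 31.

c = 18, b = 28, m = 12, d = 31, y = 23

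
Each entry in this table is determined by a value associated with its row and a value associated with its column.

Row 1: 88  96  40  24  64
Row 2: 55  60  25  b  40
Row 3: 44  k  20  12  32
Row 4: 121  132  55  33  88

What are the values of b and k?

Each row is a constant multiple of every other row — this is a multiplication table with the headers hidden.
Row 2 is 40/64 = 5/8 times row 1, so its entry in column 4 is 24 × 5/8 = 15.
Row 3 is 32/64 = 1/2 times row 1, so its entry in column 2 is 96 × 1/2 = 48.

b = 15, k = 48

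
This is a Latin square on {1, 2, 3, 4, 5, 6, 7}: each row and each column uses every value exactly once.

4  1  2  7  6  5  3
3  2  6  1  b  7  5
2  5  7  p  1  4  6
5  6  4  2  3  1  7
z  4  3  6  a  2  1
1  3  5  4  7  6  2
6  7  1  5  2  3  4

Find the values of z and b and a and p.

z = 7, b = 4, a = 5, p = 3

At (row 5, col 1): column 1 already has {1, 2, 3, 4, 5, 6}, so the value is 7.
At (row 5, col 5): row 5 already has {1, 2, 3, 4, 6, 7}, so the value is 5.
Cell (3,4): row 3 already has {1, 2, 4, 5, 6, 7} → 3.
At (row 2, col 5): row 2 already has {1, 2, 3, 5, 6, 7}, so the value is 4.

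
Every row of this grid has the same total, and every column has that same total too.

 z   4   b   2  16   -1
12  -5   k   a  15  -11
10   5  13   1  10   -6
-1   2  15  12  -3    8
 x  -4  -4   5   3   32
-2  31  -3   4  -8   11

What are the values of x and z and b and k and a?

Rows 3 and 4 both sum to 33, so that's the common total.
The known cells in row 5 total 32, leaving 33 − 32 = 1 for the blank.
The known cells in column 1 total 20, leaving 33 − 20 = 13 for the blank.
The known cells in row 1 total 34, leaving 33 − 34 = -1 for the blank.
The known cells in column 3 total 20, leaving 33 − 20 = 13 for the blank.
The known cells in row 2 total 24, leaving 33 − 24 = 9 for the blank.

x = 1, z = 13, b = -1, k = 13, a = 9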